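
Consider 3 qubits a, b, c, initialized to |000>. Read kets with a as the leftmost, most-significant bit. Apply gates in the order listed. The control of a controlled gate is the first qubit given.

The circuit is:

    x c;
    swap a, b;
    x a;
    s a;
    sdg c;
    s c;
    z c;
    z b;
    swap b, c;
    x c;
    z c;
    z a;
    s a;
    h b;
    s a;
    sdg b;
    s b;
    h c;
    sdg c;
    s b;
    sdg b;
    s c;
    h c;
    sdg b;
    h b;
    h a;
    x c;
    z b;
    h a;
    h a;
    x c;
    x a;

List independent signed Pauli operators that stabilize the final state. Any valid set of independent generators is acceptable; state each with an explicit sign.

The stabilizer group can be generated by -XII, +IYI, -IIZ, among other valid generating sets. Key observation: gates 17-24 undo each other exactly, leaving only the rest of the circuit to track.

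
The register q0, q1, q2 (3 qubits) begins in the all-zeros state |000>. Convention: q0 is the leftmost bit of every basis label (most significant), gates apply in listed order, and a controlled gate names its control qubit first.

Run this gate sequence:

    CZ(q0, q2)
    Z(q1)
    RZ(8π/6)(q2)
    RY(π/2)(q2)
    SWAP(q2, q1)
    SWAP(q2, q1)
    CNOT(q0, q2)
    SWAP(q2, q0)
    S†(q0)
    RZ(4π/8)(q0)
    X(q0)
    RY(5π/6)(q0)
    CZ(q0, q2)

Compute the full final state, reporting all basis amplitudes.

The final amplitudes are exp(I*pi/12)/2 on |000>, -sqrt(3)*exp(I*pi/12)/2 on |100>, and 0 on every other basis state. Key observation: steps 5-6 multiply out to the identity, so the circuit reduces to the remaining gates.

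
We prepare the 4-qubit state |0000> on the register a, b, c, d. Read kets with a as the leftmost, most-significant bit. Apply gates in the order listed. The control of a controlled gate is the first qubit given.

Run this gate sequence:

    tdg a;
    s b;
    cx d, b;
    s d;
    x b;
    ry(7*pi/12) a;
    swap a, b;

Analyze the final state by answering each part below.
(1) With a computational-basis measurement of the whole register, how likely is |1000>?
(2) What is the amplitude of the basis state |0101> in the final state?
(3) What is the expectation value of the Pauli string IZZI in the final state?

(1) The probability of measuring |1000> is -sqrt(6)/8 + sqrt(2)/8 + 1/2.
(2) |0101> carries amplitude 0 in the final state.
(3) The observable IZZI averages to -sqrt(6)/4 + sqrt(2)/4.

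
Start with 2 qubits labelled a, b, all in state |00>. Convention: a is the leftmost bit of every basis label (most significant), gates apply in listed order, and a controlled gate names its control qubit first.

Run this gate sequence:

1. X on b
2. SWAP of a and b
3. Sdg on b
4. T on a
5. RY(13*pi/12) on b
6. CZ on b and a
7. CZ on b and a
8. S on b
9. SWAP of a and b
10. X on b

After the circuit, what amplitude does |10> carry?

The final state's coefficient on |10> equals (sqrt(2 - sqrt(2))/4 + sqrt(3*sqrt(2) + 6)/4)*exp(3*I*pi/4).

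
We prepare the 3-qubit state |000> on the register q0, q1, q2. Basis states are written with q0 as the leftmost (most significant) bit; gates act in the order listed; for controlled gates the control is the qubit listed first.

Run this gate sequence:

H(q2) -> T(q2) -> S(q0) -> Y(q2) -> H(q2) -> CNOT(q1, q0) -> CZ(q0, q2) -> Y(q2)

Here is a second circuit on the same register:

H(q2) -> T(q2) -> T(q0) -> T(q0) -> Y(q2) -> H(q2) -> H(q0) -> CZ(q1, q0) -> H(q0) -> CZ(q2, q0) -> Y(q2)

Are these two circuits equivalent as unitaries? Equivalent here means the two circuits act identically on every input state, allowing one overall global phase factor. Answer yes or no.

Yes: on every input state the two circuits agree up to one overall phase factor.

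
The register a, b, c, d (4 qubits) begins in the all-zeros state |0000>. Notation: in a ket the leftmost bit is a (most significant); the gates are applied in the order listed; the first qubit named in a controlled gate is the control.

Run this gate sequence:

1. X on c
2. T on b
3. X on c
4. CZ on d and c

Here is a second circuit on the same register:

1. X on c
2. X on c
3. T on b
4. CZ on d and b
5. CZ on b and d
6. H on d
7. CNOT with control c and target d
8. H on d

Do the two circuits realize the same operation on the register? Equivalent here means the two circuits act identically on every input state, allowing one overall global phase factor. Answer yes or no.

Yes: on every input state the two circuits agree up to one overall phase factor.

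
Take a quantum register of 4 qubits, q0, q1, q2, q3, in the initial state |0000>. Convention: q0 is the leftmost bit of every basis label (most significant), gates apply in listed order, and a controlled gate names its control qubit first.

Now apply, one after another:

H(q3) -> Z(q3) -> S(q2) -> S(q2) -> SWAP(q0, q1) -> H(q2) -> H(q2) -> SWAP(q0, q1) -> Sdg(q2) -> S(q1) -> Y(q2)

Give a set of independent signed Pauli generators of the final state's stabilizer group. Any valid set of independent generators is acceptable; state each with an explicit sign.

The final state is stabilized by the group generated by -IIIX, +ZIII, +IZII, -IIZI; other independent generating sets are equally valid. Key observation: steps 4-9 multiply out to the identity, so the circuit reduces to the remaining gates.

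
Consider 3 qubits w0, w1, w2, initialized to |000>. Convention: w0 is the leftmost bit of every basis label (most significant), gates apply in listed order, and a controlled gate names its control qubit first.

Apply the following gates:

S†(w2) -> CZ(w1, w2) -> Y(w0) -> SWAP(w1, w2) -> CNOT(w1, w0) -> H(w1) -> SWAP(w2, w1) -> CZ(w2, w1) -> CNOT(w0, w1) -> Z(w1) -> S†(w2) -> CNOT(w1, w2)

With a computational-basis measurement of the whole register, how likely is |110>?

A full measurement returns |110> with probability 1/2.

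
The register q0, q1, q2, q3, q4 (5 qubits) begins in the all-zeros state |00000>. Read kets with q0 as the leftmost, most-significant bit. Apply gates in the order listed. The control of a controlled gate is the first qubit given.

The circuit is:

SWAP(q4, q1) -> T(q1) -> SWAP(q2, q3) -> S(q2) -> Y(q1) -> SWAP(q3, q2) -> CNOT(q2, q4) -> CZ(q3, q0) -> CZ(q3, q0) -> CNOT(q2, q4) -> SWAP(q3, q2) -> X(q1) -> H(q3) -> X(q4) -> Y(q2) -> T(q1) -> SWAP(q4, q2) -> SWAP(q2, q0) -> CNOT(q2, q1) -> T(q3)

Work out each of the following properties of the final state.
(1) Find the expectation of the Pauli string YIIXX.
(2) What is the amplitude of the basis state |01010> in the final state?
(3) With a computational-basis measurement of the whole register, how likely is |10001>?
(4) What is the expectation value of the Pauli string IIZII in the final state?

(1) In the final state, YIIXX has expectation 0.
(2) The final state's coefficient on |01010> equals 0.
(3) The probability of measuring |10001> is 1/2.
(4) The expectation value of IIZII is 1.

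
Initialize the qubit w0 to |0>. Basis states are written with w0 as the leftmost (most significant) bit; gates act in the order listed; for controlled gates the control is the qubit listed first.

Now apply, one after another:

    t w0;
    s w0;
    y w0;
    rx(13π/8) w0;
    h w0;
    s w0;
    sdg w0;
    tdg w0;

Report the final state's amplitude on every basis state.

The final amplitudes are sqrt(2)*(sin(3*pi/16) - I*cos(3*pi/16))/2 on |0>, sqrt(2)*exp(I*pi/16)/2 on |1>.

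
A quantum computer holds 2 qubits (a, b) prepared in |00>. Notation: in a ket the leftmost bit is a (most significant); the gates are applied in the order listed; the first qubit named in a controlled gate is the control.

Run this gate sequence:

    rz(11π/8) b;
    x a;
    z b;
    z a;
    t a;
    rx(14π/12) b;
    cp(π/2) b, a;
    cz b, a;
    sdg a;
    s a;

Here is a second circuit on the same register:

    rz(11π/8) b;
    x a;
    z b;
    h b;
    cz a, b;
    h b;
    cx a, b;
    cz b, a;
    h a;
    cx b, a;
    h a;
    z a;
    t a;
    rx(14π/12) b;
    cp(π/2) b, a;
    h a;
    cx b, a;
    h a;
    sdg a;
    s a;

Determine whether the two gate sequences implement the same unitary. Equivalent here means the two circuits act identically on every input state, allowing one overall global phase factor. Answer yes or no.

Yes — the two circuits implement the same unitary up to a global phase.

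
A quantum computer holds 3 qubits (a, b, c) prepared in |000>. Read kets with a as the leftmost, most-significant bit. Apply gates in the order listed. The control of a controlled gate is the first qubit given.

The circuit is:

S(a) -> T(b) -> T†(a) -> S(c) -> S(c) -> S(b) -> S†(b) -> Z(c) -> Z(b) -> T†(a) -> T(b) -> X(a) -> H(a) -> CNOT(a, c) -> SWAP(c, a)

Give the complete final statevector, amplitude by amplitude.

After the circuit, the state carries amplitude sqrt(2)/2 on |000>, -sqrt(2)/2 on |101>, and 0 on every other basis state. Key observation: gates 6-7 undo each other exactly, leaving only the rest of the circuit to track.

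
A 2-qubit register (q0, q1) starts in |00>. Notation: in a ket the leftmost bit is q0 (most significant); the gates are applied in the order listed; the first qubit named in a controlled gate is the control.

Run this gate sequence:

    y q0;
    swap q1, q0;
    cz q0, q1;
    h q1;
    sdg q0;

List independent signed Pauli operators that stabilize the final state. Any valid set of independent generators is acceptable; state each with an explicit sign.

One valid set of independent stabilizer generators is -IX, +ZI (any independent generating set of the same group is equally correct).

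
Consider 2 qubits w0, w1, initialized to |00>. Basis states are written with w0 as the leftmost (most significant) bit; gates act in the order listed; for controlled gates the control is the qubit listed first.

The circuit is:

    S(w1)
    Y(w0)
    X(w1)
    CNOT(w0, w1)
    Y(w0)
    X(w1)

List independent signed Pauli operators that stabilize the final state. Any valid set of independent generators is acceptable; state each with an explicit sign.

One valid set of independent stabilizer generators is +ZI, -IZ (any independent generating set of the same group is equally correct).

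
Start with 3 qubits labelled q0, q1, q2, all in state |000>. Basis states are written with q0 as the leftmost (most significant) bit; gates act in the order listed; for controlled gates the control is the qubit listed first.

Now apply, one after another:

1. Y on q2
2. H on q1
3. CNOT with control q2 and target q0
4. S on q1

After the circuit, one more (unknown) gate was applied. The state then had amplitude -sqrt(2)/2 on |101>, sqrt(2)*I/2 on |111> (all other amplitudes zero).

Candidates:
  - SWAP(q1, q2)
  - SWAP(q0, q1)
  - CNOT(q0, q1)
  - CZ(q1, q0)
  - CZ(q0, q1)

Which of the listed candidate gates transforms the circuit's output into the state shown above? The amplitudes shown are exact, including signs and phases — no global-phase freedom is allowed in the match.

The unique candidate consistent with the amplitudes is CNOT(q0, q1).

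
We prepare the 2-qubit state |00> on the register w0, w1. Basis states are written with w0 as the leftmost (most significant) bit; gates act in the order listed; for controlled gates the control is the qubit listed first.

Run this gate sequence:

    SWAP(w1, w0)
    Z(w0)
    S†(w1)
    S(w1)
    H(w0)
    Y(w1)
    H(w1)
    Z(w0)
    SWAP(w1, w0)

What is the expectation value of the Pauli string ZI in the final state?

In the final state, ZI has expectation 0.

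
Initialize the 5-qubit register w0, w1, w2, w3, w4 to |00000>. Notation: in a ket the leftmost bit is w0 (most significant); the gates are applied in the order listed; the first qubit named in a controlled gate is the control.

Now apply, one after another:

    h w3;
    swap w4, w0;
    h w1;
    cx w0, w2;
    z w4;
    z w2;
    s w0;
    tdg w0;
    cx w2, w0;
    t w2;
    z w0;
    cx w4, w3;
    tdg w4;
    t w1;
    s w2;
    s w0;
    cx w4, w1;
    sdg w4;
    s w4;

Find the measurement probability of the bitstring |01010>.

The probability of measuring |01010> is 1/4.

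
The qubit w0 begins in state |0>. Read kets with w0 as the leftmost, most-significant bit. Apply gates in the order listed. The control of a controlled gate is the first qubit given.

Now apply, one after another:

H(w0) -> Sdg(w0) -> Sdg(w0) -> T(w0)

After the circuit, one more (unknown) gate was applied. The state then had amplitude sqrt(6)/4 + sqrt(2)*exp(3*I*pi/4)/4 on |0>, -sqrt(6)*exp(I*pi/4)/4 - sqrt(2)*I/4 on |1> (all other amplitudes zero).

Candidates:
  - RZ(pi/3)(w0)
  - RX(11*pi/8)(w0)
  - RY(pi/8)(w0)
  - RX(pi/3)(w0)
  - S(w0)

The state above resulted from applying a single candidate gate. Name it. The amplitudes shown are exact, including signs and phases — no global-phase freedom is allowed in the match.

It was RX(pi/3)(w0) that produced the state shown.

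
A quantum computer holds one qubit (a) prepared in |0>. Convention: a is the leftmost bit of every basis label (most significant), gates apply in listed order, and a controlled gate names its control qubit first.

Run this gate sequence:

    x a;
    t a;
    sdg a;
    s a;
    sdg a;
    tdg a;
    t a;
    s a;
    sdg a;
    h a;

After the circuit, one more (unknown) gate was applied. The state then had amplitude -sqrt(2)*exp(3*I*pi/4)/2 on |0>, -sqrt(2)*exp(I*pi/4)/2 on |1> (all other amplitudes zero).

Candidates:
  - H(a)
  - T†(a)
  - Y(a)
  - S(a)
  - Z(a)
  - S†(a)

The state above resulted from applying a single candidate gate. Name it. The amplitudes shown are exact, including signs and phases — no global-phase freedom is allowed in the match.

The unique candidate consistent with the amplitudes is S(a). Key observation: the block from step 4 through step 9 cancels to the identity and can be dropped.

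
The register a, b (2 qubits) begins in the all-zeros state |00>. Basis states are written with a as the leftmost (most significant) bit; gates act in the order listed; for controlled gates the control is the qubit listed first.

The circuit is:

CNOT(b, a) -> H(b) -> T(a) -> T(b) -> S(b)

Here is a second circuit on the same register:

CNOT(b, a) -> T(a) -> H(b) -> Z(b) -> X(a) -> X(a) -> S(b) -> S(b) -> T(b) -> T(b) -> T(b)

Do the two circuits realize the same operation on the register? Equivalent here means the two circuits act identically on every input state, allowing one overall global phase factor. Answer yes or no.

Yes — the two circuits implement the same unitary up to a global phase.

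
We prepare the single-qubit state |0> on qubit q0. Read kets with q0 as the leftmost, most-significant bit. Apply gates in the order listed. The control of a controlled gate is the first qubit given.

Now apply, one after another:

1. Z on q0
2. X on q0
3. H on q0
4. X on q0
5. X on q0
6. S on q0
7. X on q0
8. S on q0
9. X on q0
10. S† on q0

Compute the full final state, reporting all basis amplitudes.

The resulting statevector has amplitude sqrt(2)*I/2 on |0>, -sqrt(2)/2 on |1>.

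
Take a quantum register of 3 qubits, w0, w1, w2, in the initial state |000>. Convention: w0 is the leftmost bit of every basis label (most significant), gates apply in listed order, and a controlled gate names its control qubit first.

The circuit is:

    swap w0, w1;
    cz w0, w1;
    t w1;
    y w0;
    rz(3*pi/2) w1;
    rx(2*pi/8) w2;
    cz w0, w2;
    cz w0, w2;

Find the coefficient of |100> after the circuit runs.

|100> carries amplitude -sqrt(sqrt(2) + 2)*exp(3*I*pi/4)/2 in the final state. Key observation: steps 7-8 multiply out to the identity, so the circuit reduces to the remaining gates.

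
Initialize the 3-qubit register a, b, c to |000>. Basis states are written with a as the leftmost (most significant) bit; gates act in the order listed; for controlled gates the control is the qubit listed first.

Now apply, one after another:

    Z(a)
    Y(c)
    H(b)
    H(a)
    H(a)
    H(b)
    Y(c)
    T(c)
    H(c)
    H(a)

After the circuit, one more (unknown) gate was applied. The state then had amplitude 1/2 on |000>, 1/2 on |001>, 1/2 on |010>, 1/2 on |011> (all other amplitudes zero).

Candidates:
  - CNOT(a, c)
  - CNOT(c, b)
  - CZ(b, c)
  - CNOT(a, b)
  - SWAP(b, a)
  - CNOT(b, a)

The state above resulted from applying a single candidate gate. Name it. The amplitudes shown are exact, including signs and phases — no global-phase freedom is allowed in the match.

The applied gate was SWAP(b, a). Key observation: the block from step 2 through step 7 cancels to the identity and can be dropped.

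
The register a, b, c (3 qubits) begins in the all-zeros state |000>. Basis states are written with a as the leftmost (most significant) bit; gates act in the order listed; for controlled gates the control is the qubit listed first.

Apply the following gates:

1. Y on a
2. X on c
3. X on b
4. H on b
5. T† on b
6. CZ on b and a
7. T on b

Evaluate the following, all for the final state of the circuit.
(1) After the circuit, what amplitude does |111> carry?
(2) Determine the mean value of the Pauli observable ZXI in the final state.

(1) |111> carries amplitude sqrt(2)*I/2 in the final state.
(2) The expectation value of ZXI is -1.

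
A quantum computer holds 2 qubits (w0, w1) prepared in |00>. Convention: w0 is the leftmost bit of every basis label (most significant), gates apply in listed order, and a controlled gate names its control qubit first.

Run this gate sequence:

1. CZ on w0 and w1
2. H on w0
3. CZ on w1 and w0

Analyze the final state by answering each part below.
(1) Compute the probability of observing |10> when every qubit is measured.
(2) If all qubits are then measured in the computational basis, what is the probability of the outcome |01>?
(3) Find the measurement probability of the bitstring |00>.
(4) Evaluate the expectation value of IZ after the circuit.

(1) A full measurement returns |10> with probability 1/2.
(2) Outcome |01> occurs with probability 0.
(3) A full measurement returns |00> with probability 1/2.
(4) The expectation value of IZ is 1.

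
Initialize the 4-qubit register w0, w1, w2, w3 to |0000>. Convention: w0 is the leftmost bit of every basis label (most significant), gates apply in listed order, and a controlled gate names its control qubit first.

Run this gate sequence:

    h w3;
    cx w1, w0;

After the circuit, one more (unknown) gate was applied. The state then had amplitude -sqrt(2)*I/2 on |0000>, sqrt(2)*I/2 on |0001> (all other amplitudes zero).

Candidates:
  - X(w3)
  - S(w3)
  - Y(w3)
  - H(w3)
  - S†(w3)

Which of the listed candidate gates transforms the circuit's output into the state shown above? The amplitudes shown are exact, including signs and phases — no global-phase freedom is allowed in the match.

The unique candidate consistent with the amplitudes is Y(w3).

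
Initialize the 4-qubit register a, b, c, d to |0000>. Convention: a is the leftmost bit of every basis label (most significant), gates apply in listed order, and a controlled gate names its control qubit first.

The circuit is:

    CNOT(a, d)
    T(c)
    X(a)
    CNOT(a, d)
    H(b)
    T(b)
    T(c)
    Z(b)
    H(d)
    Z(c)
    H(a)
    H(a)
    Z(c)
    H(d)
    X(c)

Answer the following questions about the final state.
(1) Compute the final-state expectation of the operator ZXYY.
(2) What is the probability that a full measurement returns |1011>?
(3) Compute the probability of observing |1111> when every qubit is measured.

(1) In the final state, ZXYY has expectation 0. Key observation: gates 10-13 undo each other exactly, leaving only the rest of the circuit to track.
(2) The probability of measuring |1011> is 1/2.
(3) The probability of measuring |1111> is 1/2.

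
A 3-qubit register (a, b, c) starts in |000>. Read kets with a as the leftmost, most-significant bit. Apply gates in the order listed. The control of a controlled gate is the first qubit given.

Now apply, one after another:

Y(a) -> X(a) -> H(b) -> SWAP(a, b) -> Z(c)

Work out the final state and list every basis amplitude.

The final amplitudes are sqrt(2)*I/2 on |000>, sqrt(2)*I/2 on |100>, and 0 on every other basis state.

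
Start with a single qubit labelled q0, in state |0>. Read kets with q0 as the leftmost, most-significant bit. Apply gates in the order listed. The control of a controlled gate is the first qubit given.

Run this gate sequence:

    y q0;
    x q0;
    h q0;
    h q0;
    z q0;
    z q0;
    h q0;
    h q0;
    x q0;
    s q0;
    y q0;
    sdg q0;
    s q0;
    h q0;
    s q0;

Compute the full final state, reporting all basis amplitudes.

After the circuit, the state carries amplitude sqrt(2)*I/2 on |0>, -sqrt(2)/2 on |1>. Key observation: gates 2-9 undo each other exactly, leaving only the rest of the circuit to track.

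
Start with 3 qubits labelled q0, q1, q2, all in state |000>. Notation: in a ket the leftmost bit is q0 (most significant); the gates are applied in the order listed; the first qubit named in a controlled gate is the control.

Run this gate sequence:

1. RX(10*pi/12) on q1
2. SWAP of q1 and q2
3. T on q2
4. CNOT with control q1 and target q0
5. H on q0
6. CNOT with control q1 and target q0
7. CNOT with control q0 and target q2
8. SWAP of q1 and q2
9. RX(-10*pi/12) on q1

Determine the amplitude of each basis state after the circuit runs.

After the circuit, the state carries amplitude -sqrt(6)/8 + sqrt(2)/4 + sqrt(6)*exp(I*pi/4)/8 + sqrt(2)*exp(I*pi/4)/4 on |000>, 0 on |001>, sqrt(2)*(-exp(3*I*pi/4) + I)/8 on |010>, 0 on |011>, sqrt(2)*(-exp(3*I*pi/4) + I)/8 on |100>, 0 on |101>, -sqrt(6)/8 + sqrt(2)/4 + sqrt(6)*exp(I*pi/4)/8 + sqrt(2)*exp(I*pi/4)/4 on |110>, 0 on |111>.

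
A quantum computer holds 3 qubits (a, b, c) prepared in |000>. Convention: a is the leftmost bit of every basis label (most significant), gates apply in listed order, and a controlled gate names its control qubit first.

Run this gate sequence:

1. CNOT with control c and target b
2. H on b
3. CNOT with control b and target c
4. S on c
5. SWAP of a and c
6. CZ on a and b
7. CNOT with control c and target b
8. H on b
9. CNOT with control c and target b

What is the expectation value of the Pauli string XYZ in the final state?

In the final state, XYZ has expectation 1.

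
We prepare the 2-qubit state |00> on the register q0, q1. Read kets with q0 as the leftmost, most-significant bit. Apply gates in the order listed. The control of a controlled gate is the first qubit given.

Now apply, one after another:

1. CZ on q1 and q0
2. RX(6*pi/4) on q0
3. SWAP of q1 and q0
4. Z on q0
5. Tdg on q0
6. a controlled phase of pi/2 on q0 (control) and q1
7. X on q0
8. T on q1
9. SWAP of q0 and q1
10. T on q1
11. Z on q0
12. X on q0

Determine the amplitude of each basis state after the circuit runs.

After the circuit, the state carries amplitude 0 on |00>, -sqrt(2)/2 on |01>, 0 on |10>, -sqrt(2)*exp(I*pi/4)/2 on |11>.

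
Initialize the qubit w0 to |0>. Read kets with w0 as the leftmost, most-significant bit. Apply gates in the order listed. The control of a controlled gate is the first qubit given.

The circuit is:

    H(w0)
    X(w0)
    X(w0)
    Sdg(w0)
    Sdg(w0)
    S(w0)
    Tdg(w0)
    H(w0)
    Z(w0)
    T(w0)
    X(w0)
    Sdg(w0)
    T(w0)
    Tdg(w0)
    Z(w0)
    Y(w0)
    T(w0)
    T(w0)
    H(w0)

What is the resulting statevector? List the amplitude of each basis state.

The final amplitudes are sqrt(2)*I*(1 - I)/4 on |0>, sqrt(2)*(1 - I)*(1 - (1 + I)*exp(I*pi/4))/4 on |1>.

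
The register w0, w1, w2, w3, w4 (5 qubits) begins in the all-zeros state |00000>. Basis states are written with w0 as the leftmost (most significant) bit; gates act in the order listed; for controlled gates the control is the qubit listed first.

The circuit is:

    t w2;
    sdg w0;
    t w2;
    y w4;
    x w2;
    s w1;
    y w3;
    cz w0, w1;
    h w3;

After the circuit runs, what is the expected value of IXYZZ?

In the final state, IXYZZ has expectation 0.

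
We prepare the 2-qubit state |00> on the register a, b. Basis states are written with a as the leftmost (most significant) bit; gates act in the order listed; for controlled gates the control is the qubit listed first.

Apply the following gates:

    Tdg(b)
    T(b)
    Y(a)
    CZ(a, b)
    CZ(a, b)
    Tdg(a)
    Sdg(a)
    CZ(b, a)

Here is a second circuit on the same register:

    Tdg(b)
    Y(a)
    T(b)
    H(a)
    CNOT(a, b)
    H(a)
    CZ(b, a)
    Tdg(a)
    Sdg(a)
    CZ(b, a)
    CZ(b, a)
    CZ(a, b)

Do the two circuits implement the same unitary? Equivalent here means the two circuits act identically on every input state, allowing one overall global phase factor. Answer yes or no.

No — the two circuits implement different unitaries, even allowing a global phase.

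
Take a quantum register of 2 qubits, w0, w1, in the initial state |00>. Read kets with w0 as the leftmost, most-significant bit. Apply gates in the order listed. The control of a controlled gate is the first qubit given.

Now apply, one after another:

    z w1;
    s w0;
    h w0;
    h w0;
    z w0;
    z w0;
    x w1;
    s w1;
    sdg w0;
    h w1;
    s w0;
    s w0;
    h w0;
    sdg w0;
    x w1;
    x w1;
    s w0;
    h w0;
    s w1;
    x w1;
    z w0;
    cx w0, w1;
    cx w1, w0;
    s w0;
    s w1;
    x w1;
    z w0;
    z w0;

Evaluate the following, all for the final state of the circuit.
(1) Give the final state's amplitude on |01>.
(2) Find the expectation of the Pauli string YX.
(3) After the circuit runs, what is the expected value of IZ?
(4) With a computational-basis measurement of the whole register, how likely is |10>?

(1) The amplitude on |01> is sqrt(2)/2. Key observation: the block from step 13 through step 18 cancels to the identity and can be dropped.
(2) The expectation value of YX is -1.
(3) In the final state, IZ has expectation 0.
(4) The probability of measuring |10> is 1/2.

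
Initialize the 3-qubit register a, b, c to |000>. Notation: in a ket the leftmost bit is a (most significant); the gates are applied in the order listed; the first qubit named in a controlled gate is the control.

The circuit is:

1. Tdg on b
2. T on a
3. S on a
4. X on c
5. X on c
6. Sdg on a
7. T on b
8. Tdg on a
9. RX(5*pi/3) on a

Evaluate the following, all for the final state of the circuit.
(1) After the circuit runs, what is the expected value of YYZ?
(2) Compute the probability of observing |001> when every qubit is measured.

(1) The observable YYZ averages to 0. Key observation: the block from step 3 through step 6 cancels to the identity and can be dropped.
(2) The probability of measuring |001> is 0.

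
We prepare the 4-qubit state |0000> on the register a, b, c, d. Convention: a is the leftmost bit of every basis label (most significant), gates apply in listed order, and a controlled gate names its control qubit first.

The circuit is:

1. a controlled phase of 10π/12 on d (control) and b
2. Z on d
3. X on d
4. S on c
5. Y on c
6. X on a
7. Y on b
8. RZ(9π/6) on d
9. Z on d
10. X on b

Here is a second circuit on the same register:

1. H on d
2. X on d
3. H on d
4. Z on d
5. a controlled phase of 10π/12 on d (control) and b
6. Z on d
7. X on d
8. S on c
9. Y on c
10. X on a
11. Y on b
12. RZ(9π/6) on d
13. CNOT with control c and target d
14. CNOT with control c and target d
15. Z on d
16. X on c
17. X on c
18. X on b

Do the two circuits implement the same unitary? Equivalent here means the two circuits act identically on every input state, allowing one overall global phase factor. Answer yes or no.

Yes: on every input state the two circuits agree up to one overall phase factor.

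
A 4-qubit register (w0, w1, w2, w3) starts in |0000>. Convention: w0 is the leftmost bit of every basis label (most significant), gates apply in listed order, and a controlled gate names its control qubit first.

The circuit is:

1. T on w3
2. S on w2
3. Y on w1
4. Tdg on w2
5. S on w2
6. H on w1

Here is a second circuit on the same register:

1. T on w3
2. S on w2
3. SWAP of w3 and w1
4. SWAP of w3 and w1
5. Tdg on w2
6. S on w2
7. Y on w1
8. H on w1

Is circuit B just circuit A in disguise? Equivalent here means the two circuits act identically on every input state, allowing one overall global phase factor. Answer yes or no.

Yes, they are equivalent — the unitaries differ by at most a global phase.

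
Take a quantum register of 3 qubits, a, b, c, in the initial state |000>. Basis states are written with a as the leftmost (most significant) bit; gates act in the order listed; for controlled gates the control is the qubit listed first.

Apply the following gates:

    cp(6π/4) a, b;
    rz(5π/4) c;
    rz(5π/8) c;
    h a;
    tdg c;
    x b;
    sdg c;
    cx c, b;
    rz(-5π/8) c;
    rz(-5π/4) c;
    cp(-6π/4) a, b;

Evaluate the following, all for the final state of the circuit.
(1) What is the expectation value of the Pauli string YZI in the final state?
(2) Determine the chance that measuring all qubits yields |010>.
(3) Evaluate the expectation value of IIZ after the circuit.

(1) The expectation value of YZI is -1.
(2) The probability of measuring |010> is 1/2.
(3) The expectation value of IIZ is 1.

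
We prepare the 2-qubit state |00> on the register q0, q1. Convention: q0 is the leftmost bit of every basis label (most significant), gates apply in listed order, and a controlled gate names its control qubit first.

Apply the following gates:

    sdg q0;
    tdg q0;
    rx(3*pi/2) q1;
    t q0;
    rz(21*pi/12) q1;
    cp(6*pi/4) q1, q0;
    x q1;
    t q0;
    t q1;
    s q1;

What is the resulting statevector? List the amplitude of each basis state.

After the circuit, the state carries amplitude sqrt(2)*exp(3*I*pi/8)/2 on |00>, sqrt(2)*exp(7*I*pi/8)/2 on |01>, 0 on |10>, 0 on |11>.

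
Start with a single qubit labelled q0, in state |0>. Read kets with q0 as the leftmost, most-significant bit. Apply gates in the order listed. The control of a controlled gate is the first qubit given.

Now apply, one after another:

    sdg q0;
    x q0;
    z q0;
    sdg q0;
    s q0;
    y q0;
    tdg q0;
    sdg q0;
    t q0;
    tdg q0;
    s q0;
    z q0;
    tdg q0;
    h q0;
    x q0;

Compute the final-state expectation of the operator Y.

The observable Y averages to 0.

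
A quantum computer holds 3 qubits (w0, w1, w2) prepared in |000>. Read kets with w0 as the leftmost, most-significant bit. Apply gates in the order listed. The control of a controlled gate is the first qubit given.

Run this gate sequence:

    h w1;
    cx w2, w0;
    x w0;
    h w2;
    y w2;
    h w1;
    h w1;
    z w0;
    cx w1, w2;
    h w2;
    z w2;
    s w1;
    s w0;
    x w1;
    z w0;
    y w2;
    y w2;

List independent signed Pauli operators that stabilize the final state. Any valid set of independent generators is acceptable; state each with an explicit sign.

One valid set of independent stabilizer generators is +IYI, -ZII, -IIZ (any independent generating set of the same group is equally correct).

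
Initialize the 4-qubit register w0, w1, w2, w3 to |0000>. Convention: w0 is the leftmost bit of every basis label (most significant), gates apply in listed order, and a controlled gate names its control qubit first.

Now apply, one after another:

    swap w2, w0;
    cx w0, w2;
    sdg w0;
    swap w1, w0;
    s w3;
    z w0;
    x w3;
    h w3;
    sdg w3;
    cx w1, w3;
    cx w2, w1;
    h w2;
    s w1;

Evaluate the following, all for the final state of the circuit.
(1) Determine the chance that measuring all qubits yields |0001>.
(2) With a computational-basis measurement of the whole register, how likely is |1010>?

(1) Outcome |0001> occurs with probability 1/4.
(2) Outcome |1010> occurs with probability 0.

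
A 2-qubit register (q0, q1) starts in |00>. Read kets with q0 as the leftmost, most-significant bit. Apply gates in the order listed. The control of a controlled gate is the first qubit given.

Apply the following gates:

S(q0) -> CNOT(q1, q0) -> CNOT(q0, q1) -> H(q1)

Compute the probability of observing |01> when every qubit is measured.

Outcome |01> occurs with probability 1/2.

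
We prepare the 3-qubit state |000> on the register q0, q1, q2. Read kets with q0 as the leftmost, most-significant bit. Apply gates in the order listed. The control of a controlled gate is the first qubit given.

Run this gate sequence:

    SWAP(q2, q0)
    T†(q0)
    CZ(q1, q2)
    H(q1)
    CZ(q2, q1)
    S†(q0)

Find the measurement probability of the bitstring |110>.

A full measurement returns |110> with probability 0.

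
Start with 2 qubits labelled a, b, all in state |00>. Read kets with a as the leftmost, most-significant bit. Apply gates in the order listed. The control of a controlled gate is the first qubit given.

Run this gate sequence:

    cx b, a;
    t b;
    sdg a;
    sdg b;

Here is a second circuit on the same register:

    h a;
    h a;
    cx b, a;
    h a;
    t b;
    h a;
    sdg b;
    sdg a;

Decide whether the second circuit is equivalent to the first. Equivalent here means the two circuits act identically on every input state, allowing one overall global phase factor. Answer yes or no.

Yes — the two circuits implement the same unitary up to a global phase.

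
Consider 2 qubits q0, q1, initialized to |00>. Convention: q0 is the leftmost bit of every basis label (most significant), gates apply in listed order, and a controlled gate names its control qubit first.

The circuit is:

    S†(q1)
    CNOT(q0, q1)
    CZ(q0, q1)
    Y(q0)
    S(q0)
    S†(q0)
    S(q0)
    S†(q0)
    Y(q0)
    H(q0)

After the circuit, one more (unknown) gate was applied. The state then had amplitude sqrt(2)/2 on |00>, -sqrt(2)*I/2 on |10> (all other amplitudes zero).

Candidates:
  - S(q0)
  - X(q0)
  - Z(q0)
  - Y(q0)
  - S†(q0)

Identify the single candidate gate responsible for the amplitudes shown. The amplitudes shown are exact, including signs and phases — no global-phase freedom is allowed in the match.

It was S†(q0) that produced the state shown. Key observation: gates 4-9 undo each other exactly, leaving only the rest of the circuit to track.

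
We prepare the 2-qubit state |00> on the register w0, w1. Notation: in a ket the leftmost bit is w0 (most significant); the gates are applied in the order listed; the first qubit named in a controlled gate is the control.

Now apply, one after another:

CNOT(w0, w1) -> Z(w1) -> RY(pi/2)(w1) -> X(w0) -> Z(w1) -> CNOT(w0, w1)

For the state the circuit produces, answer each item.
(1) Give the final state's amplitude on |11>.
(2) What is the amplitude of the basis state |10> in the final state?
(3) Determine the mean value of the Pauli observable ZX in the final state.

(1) The amplitude on |11> is sqrt(2)/2.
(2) The amplitude on |10> is -sqrt(2)/2.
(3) In the final state, ZX has expectation 1.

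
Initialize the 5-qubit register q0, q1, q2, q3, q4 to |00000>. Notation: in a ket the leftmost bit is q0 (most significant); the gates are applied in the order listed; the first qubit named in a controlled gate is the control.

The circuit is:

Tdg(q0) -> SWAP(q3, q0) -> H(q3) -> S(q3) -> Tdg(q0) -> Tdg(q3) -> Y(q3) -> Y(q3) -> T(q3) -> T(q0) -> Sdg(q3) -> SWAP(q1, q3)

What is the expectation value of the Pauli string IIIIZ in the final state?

In the final state, IIIIZ has expectation 1.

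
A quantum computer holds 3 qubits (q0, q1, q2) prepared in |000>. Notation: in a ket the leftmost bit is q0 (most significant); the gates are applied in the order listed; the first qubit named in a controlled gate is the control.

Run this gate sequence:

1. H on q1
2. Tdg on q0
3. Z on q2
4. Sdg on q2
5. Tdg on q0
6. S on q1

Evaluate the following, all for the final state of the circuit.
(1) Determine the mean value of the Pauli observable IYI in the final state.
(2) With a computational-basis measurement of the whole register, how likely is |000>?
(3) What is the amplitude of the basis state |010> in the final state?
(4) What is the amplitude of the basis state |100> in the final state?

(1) In the final state, IYI has expectation 1.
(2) Outcome |000> occurs with probability 1/2.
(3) |010> carries amplitude sqrt(2)*I/2 in the final state.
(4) |100> carries amplitude 0 in the final state.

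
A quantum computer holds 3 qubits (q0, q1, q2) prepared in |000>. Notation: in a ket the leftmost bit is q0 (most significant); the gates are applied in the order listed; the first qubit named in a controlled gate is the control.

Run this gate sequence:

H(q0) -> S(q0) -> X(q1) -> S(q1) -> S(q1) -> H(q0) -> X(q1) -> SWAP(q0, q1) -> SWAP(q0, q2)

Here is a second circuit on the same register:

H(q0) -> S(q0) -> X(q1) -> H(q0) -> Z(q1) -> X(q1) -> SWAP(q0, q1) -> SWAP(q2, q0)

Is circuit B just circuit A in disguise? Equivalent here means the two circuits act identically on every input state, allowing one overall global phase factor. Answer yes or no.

Yes — the two circuits implement the same unitary up to a global phase.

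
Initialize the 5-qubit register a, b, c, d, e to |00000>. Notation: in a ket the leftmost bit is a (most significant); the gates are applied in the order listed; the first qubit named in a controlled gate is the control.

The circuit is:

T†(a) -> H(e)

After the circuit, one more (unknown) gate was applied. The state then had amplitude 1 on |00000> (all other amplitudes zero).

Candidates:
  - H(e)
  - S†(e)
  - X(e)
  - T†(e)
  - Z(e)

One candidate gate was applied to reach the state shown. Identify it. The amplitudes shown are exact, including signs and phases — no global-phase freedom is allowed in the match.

It was H(e) that produced the state shown.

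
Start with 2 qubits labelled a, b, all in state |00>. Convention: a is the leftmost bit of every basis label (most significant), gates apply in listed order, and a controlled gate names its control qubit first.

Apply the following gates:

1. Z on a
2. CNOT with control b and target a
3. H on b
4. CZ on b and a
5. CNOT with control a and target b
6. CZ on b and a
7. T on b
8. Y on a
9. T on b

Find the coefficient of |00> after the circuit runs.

The amplitude on |00> is 0.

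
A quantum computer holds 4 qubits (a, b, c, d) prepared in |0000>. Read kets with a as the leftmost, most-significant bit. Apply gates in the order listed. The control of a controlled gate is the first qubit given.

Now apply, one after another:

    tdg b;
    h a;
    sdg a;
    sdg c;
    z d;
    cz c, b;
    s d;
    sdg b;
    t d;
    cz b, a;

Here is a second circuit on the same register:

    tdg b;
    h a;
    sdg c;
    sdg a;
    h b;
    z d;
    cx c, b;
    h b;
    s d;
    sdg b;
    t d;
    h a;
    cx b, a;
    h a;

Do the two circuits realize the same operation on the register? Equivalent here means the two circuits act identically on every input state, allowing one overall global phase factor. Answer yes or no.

Yes — the two circuits implement the same unitary up to a global phase.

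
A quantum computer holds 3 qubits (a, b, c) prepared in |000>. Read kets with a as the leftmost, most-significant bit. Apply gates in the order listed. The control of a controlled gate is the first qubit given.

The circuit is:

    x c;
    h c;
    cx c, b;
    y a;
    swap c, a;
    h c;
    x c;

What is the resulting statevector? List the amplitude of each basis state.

After the circuit, the state carries amplitude -I/2 on |000>, I/2 on |001>, 0 on |010>, 0 on |011>, 0 on |100>, 0 on |101>, I/2 on |110>, -I/2 on |111>.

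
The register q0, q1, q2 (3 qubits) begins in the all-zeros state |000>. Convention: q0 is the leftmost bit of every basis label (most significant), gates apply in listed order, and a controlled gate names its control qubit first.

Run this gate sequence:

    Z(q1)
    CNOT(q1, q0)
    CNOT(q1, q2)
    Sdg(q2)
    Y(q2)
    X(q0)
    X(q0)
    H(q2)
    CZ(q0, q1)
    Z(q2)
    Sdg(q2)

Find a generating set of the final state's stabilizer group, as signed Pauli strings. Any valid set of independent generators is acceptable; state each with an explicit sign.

The stabilizer group can be generated by -IIY, +ZII, +IZI, among other valid generating sets.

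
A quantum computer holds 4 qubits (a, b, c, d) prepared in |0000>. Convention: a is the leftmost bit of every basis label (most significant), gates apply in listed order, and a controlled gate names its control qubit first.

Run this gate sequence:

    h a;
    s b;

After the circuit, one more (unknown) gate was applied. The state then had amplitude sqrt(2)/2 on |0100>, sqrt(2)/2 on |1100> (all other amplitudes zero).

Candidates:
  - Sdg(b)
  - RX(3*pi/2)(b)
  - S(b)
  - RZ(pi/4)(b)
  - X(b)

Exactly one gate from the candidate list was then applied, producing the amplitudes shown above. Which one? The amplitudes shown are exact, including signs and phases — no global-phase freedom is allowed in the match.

The applied gate was X(b).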